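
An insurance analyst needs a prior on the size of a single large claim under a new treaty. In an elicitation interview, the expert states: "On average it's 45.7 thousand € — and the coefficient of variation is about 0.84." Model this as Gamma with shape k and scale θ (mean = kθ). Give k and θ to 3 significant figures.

For Gamma(k, scale θ): mean = kθ, variance = kθ², so CV = 1/√k.
CV = 0.84, hence k = 1/CV² = 1.42.
Then θ = mean/k = 45.7/1.42 = 32.2.

k ≈ 1.42, θ ≈ 32.2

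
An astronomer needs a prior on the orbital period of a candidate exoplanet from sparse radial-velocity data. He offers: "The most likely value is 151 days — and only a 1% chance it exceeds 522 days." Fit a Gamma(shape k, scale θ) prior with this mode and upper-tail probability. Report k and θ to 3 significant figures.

k ≈ 3.82, θ ≈ 53.5

Gamma(k,θ) with k>1 has mode (k−1)θ, so θ = 151/(k−1).
Need P(X < 522) = 0.99 with θ tied to k this way. Start at k = 2, θ = 151: P(X<522) ≈ 0.859.
Too low — raise k to concentrate. Iterating converges to k ≈ 3.82.
Then θ = 151/(3.82−1) ≈ 53.5.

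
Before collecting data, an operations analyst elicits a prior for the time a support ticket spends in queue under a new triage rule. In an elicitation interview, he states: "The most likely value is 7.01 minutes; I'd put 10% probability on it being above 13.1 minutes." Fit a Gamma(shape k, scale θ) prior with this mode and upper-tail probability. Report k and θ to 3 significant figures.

Gamma(k,θ) with k>1 has mode (k−1)θ, so θ = 7.01/(k−1).
Need P(X < 13.1) = 0.9 with θ tied to k this way. Start at k = 2, θ = 7.01: P(X<13.1) ≈ 0.557.
Too low — raise k to concentrate. Iterating converges to k ≈ 5.88.
Then θ = 7.01/(5.88−1) ≈ 1.44.

k ≈ 5.88, θ ≈ 1.44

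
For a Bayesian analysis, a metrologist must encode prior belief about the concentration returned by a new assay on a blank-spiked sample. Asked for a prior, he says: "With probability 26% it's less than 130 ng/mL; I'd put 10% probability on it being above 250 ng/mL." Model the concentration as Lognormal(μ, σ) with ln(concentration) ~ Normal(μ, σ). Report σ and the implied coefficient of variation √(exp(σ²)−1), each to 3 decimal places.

σ ≈ 0.340, CV ≈ 0.350

If T ~ Lognormal(μ,σ) then ln T ~ Normal(μ,σ), so the p-quantile of ln T is μ + z_p·σ.
ln(130) = 4.868 and ln(250) = 5.521; z_{0.26} = -0.6433, z_{0.9} = 1.282.
σ = (5.521 − 4.868)/(1.282 − (-0.6433)) = 0.340.
μ = 4.868 − (-0.6433)·0.340 = 5.086.
CV = √(exp(σ²)−1) = √(exp(0.1154)−1) = 0.350.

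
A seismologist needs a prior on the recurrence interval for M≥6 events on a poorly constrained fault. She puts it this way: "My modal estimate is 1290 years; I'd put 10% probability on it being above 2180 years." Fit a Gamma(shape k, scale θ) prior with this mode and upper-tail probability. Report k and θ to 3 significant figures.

k ≈ 7.87, θ ≈ 188

Gamma(k,θ) with k>1 has mode (k−1)θ, so θ = 1290/(k−1).
Need P(X < 2180) = 0.9 with θ tied to k this way. Start at k = 2, θ = 1290: P(X<2180) ≈ 0.504.
Too low — raise k to concentrate. Iterating converges to k ≈ 7.87.
Then θ = 1290/(7.87−1) ≈ 188.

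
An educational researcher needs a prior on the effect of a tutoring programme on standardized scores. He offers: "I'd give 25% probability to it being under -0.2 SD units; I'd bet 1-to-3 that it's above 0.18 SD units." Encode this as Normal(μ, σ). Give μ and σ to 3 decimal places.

μ = -0.010, σ = 0.282

For Normal(μ,σ), the p-quantile is μ + z_p·σ. Here z_{0.25} = -0.6745, z_{0.75} = 0.6745.
So -0.2 = μ − 0.6745σ and 0.18 = μ + 0.6745σ.
Subtracting: σ = (0.18 − -0.2)/(0.6745 − (-0.6745)) = 0.282.
Then μ = -0.2 − (-0.6745)·0.282 = -0.010.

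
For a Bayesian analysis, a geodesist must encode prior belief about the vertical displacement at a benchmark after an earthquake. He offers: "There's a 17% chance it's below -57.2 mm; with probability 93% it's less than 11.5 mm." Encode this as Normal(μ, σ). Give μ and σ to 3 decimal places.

The p-quantile of Normal(μ,σ) is μ + z_p·σ, with z_{0.17} = -0.9542 and z_{0.93} = 1.476.
Eliminate σ: μ = (z₂·x₁ − z₁·x₂)/(z₂ − z₁) = (1.476·-57.2 − (-0.9542)·11.5)/2.43 = -30.224.
Then σ = (x₂ − x₁)/(z₂ − z₁) = (11.5 − -57.2)/2.43 = 28.272.

μ = -30.224, σ = 28.272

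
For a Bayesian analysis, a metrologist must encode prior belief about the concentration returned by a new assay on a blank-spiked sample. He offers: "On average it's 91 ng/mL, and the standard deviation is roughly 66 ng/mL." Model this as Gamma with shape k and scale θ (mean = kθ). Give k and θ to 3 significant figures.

k ≈ 1.9, θ ≈ 47.9

For Gamma(k, scale θ): mean = kθ, variance = kθ², so CV = 1/√k.
CV = SD/mean = 66/91 = 0.7253, hence k = 1/CV² = 1.9.
Then θ = mean/k = 91/1.9 = 47.9.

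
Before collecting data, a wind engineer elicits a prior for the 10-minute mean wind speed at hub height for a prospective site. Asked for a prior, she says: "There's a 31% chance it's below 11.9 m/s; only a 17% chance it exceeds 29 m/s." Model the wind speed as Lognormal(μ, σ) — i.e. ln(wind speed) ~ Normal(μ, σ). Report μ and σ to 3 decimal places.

If T ~ Lognormal(μ,σ) then ln T ~ Normal(μ,σ), so the p-quantile of ln T is μ + z_p·σ.
ln(11.9) = 2.477 and ln(29) = 3.367; z_{0.31} = -0.4959, z_{0.83} = 0.9542.
σ = (3.367 − 2.477)/(0.9542 − (-0.4959)) = 0.614.
μ = 2.477 − (-0.4959)·0.614 = 2.781.

μ ≈ 2.781, σ ≈ 0.614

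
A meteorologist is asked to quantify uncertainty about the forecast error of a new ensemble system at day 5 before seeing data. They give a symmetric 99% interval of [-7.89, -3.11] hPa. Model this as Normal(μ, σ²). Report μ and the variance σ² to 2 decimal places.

A symmetric 99% interval runs μ ± z·σ with z = 2.576.
Half-width = 2.39, so σ = 2.39/2.576 = 0.928 and σ² = 0.86.
μ is the interval midpoint, -5.50.

μ = -5.50, σ² = 0.86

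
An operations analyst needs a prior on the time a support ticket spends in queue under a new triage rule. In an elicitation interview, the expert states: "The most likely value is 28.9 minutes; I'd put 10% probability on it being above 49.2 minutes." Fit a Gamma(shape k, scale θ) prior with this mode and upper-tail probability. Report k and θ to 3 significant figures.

k ≈ 7.69, θ ≈ 4.32

Gamma(k,θ) with k>1 has mode (k−1)θ, so θ = 28.9/(k−1).
Need P(X < 49.2) = 0.9 with θ tied to k this way. Start at k = 2, θ = 28.9: P(X<49.2) ≈ 0.508.
Too low — raise k to concentrate. Iterating converges to k ≈ 7.69.
Then θ = 28.9/(7.69−1) ≈ 4.32.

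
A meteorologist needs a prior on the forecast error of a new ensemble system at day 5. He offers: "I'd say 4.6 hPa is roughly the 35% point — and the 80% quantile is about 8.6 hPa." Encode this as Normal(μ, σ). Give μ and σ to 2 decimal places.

μ = 5.86, σ = 3.26

The p-quantile of Normal(μ,σ) is μ + z_p·σ, with z_{0.35} = -0.3853 and z_{0.8} = 0.8416.
Eliminate σ: μ = (z₂·x₁ − z₁·x₂)/(z₂ − z₁) = (0.8416·4.6 − (-0.3853)·8.6)/1.227 = 5.86.
Then σ = (x₂ − x₁)/(z₂ − z₁) = (8.6 − 4.6)/1.227 = 3.26.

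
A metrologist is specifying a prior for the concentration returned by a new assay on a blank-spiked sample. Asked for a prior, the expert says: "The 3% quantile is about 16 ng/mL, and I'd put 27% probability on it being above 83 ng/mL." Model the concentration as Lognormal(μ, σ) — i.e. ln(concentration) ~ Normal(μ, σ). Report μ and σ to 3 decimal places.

μ ≈ 4.014, σ ≈ 0.660

If T ~ Lognormal(μ,σ) then ln T ~ Normal(μ,σ), so the p-quantile of ln T is μ + z_p·σ.
ln(16) = 2.773 and ln(83) = 4.419; z_{0.03} = -1.881, z_{0.73} = 0.6128.
σ = (4.419 − 2.773)/(0.6128 − (-1.881)) = 0.660.
μ = 2.773 − (-1.881)·0.660 = 4.014.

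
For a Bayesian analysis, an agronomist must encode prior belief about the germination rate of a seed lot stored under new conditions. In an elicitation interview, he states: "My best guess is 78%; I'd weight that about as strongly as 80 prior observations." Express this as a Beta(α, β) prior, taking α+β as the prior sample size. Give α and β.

Under the effective-sample-size interpretation, Beta(α, β) has prior mean α/(α+β) and prior sample size α+β.
So α+β = 80 and α/(α+β) = 0.78, giving α = 0.78·80 = 62.4 and β = 80 − 62.4 = 17.6.

α = 62.4, β = 17.6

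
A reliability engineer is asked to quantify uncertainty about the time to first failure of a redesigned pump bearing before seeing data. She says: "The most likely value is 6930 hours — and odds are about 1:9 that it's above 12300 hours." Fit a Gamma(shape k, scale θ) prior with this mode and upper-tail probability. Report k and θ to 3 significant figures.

k ≈ 6.78, θ ≈ 1200

Gamma(k,θ) with k>1 has mode (k−1)θ, so θ = 6930/(k−1).
Need P(X < 12300) = 0.9 with θ tied to k this way. Start at k = 2, θ = 6930: P(X<12300) ≈ 0.530.
Too low — raise k to concentrate. Iterating converges to k ≈ 6.78.
Then θ = 6930/(6.78−1) ≈ 1200.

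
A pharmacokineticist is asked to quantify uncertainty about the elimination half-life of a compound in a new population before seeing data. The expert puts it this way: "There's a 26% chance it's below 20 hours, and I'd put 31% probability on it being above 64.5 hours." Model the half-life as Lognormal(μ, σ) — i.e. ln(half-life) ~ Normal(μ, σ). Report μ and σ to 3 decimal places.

If T ~ Lognormal(μ,σ) then ln T ~ Normal(μ,σ), so the p-quantile of ln T is μ + z_p·σ.
ln(20) = 2.996 and ln(64.5) = 4.167; z_{0.26} = -0.6433, z_{0.69} = 0.4959.
σ = (4.167 − 2.996)/(0.4959 − (-0.6433)) = 1.028.
μ = 2.996 − (-0.6433)·1.028 = 3.657.

μ ≈ 3.657, σ ≈ 1.028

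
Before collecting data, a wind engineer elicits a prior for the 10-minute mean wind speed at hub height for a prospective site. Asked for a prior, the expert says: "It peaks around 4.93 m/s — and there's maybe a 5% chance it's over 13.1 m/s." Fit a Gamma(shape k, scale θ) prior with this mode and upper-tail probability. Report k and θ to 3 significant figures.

k ≈ 3.82, θ ≈ 1.75

Gamma(k,θ) with k>1 has mode (k−1)θ, so θ = 4.93/(k−1).
Need P(X < 13.1) = 0.95 with θ tied to k this way. Start at k = 2, θ = 4.93: P(X<13.1) ≈ 0.743.
Too low — raise k to concentrate. Iterating converges to k ≈ 3.82.
Then θ = 4.93/(3.82−1) ≈ 1.75.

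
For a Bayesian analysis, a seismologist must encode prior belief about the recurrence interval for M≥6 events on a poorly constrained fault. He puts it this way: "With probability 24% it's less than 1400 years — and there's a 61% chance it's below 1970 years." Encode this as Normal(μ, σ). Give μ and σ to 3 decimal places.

For Normal(μ,σ), the p-quantile is μ + z_p·σ. Here z_{0.24} = -0.7063, z_{0.61} = 0.2793.
So 1400 = μ − 0.7063σ and 1970 = μ + 0.2793σ.
Subtracting: σ = (1970 − 1400)/(0.2793 − (-0.7063)) = 578.315.
Then μ = 1400 − (-0.7063)·578.315 = 1808.466.

μ = 1808.466, σ = 578.315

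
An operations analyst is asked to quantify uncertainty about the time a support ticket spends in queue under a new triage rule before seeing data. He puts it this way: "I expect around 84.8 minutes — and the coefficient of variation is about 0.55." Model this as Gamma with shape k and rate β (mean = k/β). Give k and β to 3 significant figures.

k ≈ 3.31, β ≈ 0.039

For Gamma(k, rate β): mean = k/β, variance = k/β², so CV = 1/√k.
CV = 0.55, hence k = 1/CV² = 3.31.
Then β = k/mean = 3.31/84.8 = 0.039.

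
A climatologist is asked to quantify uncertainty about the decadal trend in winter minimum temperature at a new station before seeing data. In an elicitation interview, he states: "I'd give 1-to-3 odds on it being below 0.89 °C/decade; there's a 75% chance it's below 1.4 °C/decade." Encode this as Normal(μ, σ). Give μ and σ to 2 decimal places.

μ = 1.15, σ = 0.38

The p-quantile of Normal(μ,σ) is μ + z_p·σ, with z_{0.25} = -0.6745 and z_{0.75} = 0.6745.
Eliminate σ: μ = (z₂·x₁ − z₁·x₂)/(z₂ − z₁) = (0.6745·0.89 − (-0.6745)·1.4)/1.349 = 1.15.
Then σ = (x₂ − x₁)/(z₂ − z₁) = (1.4 − 0.89)/1.349 = 0.38.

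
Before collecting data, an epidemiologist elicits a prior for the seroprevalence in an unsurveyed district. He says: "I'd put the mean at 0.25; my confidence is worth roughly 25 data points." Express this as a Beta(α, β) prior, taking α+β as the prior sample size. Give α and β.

Under the effective-sample-size interpretation, Beta(α, β) has prior mean α/(α+β) and prior sample size α+β.
So α+β = 25 and α/(α+β) = 0.25, giving α = 0.25·25 = 6.25 and β = 25 − 6.25 = 18.75.

α = 6.25, β = 18.75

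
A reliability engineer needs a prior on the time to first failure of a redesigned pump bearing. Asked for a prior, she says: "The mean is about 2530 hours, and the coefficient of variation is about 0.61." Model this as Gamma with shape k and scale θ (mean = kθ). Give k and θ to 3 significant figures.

k ≈ 2.69, θ ≈ 941

For Gamma(k, scale θ): mean = kθ, variance = kθ², so CV = 1/√k.
CV = 0.61, hence k = 1/CV² = 2.69.
Then θ = mean/k = 2530/2.69 = 941.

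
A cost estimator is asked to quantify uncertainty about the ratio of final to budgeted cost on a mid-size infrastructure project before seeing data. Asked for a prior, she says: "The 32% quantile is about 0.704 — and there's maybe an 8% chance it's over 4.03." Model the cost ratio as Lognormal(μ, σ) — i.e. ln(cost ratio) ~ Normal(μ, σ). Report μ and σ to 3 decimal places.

μ ≈ 0.085, σ ≈ 0.932

If T ~ Lognormal(μ,σ) then ln T ~ Normal(μ,σ), so the p-quantile of ln T is μ + z_p·σ.
ln(0.704) = -0.351 and ln(4.03) = 1.394; z_{0.32} = -0.4677, z_{0.92} = 1.405.
σ = (1.394 − -0.351)/(1.405 − (-0.4677)) = 0.932.
μ = -0.351 − (-0.4677)·0.932 = 0.085.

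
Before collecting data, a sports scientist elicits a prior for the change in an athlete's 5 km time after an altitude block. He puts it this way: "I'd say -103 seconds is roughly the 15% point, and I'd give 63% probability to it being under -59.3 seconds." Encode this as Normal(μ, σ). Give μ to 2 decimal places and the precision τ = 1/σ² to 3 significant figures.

For Normal(μ,σ), the p-quantile is μ + z_p·σ. Here z_{0.15} = -1.036, z_{0.63} = 0.3319.
So -103 = μ − 1.036σ and -59.3 = μ + 0.3319σ.
Subtracting: σ = (-59.3 − -103)/(0.3319 − (-1.036)) = 31.94.
Then μ = -103 − (-1.036)·31.94 = -69.90.
Precision τ = 1/σ² = 1/31.94² = 0.00098.

μ = -69.90, τ = 0.00098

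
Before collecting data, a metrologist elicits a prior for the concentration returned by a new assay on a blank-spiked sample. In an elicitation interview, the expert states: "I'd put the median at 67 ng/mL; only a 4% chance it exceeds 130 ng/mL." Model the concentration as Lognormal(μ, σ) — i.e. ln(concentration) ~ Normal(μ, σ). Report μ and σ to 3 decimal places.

If T ~ Lognormal(μ,σ) then ln T ~ Normal(μ,σ), so the p-quantile of ln T is μ + z_p·σ.
ln(67) = 4.205 and ln(130) = 4.868; z_{0.5} = 0, z_{0.96} = 1.751.
σ = (4.868 − 4.205)/(1.751 − (0)) = 0.379.
μ = 4.205 − (0)·0.379 = 4.205.

μ ≈ 4.205, σ ≈ 0.379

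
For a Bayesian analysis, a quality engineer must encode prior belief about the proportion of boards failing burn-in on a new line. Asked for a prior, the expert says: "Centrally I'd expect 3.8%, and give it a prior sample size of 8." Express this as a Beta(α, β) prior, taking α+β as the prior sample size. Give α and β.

Under the effective-sample-size interpretation, Beta(α, β) has prior mean α/(α+β) and prior sample size α+β.
So α+β = 8 and α/(α+β) = 0.038, giving α = 0.038·8 = 0.304 and β = 8 − 0.304 = 7.696.

α = 0.304, β = 7.696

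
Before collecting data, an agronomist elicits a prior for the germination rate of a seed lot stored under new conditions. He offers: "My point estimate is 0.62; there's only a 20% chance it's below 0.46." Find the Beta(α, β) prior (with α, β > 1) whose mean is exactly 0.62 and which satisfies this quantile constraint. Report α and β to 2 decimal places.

α ≈ 3.92, β ≈ 2.40

With mean 0.62 fixed, write α = 0.62s, β = 0.38s where s = α+β.
Need P(θ < 0.46) = 0.2 under Beta(0.62s, 0.38s). Normal approximation: (q−m)/√(m(1−m)/s) ≈ z_{0.2} = -0.842, so s ≈ 0.62·0.38·(-0.842)²/(0.46−0.62)² = 6.5.
At s = 6.5: P(θ<0.46) ≈ 0.197. Adjusting to match 0.2 gives s ≈ 6.32.
So α = 0.62·6.32 ≈ 3.92, β = 0.38·6.32 ≈ 2.40.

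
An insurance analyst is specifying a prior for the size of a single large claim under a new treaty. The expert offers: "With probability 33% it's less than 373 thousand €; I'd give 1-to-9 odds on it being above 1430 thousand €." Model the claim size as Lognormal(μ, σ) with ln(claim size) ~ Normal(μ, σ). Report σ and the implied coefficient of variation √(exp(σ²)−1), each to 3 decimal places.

If T ~ Lognormal(μ,σ) then ln T ~ Normal(μ,σ), so the p-quantile of ln T is μ + z_p·σ.
ln(373) = 5.922 and ln(1430) = 7.265; z_{0.33} = -0.4399, z_{0.9} = 1.282.
σ = (7.265 − 5.922)/(1.282 − (-0.4399)) = 0.781.
μ = 5.922 − (-0.4399)·0.781 = 6.265.
CV = √(exp(σ²)−1) = √(exp(0.6094)−1) = 0.916.

σ ≈ 0.781, CV ≈ 0.916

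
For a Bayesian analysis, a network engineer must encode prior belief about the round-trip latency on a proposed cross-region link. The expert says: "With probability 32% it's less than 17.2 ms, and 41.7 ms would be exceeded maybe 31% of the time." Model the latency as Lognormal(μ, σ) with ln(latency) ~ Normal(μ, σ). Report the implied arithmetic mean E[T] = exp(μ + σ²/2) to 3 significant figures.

E[T] ≈ 40.3 ms

If T ~ Lognormal(μ,σ) then ln T ~ Normal(μ,σ), so the p-quantile of ln T is μ + z_p·σ.
ln(17.2) = 2.845 and ln(41.7) = 3.731; z_{0.32} = -0.4677, z_{0.69} = 0.4959.
σ = (3.731 − 2.845)/(0.4959 − (-0.4677)) = 0.919.
μ = 2.845 − (-0.4677)·0.919 = 3.275.
E[T] = exp(μ + σ²/2) = exp(3.275 + 0.4224) = 40.3 ms.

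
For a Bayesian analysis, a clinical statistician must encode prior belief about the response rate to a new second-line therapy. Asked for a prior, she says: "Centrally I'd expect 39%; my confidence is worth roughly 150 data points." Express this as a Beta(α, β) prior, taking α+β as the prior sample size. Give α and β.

Under the effective-sample-size interpretation, Beta(α, β) has prior mean α/(α+β) and prior sample size α+β.
So α+β = 150 and α/(α+β) = 0.39, giving α = 0.39·150 = 58.5 and β = 150 − 58.5 = 91.5.

α = 58.5, β = 91.5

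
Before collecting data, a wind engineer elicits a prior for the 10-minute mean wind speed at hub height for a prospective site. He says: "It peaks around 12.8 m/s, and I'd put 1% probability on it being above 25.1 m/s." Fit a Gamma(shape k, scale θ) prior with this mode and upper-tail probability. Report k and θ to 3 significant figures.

k ≈ 11.9, θ ≈ 1.18

Gamma(k,θ) with k>1 has mode (k−1)θ, so θ = 12.8/(k−1).
Need P(X < 25.1) = 0.99 with θ tied to k this way. Start at k = 2, θ = 12.8: P(X<25.1) ≈ 0.583.
Too low — raise k to concentrate. Iterating converges to k ≈ 11.9.
Then θ = 12.8/(11.9−1) ≈ 1.18.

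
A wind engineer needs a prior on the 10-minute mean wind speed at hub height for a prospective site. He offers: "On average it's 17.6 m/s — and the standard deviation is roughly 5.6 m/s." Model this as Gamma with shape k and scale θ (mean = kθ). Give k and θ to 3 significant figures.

k ≈ 9.88, θ ≈ 1.78

For Gamma(k, scale θ): mean = kθ, variance = kθ², so CV = 1/√k.
CV = SD/mean = 5.6/17.6 = 0.3182, hence k = 1/CV² = 9.88.
Then θ = mean/k = 17.6/9.88 = 1.78.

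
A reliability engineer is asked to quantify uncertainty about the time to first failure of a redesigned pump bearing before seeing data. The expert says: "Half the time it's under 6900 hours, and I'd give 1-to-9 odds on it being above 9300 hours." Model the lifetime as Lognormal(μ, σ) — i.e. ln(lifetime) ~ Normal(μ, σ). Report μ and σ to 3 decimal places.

If T ~ Lognormal(μ,σ) then ln T ~ Normal(μ,σ), so the p-quantile of ln T is μ + z_p·σ.
ln(6900) = 8.839 and ln(9300) = 9.138; z_{0.5} = 0, z_{0.9} = 1.282.
σ = (9.138 − 8.839)/(1.282 − (0)) = 0.233.
μ = 8.839 − (0)·0.233 = 8.839.

μ ≈ 8.839, σ ≈ 0.233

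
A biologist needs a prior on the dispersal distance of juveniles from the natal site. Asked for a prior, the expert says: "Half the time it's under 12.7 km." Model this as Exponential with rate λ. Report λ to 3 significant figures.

Exponential median = ln 2 / λ, so λ = ln 2 / 12.7 = 0.0546.

λ ≈ 0.0546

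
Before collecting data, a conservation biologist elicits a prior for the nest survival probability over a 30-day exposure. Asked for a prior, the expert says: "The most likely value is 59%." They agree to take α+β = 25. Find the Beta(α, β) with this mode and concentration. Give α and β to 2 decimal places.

For α,β > 1 the Beta mode is (α−1)/(α+β−2). With α+β = 25, the mode is (α−1)/23.
Set (α−1)/23 = 0.59 → α = 1 + 0.59·23 = 14.57.
β = 25 − α = 10.43.

α = 14.57, β = 10.43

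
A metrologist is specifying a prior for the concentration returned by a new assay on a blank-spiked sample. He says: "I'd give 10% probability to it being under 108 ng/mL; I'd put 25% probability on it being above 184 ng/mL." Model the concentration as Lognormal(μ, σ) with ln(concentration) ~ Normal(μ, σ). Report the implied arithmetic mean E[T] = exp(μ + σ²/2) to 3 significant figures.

E[T] ≈ 159 ng/mL

If T ~ Lognormal(μ,σ) then ln T ~ Normal(μ,σ), so the p-quantile of ln T is μ + z_p·σ.
ln(108) = 4.682 and ln(184) = 5.215; z_{0.1} = -1.282, z_{0.75} = 0.6745.
σ = (5.215 − 4.682)/(0.6745 − (-1.282)) = 0.272.
μ = 4.682 − (-1.282)·0.272 = 5.031.
E[T] = exp(μ + σ²/2) = exp(5.031 + 0.0371) = 159 ng/mL.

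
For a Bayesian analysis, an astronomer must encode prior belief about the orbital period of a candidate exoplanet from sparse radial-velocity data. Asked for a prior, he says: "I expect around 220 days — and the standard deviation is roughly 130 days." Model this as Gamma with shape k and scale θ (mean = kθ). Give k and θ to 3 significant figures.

k ≈ 2.86, θ ≈ 76.8

For Gamma(k, scale θ): mean = kθ, variance = kθ², so CV = 1/√k.
CV = SD/mean = 130/220 = 0.5909, hence k = 1/CV² = 2.86.
Then θ = mean/k = 220/2.86 = 76.8.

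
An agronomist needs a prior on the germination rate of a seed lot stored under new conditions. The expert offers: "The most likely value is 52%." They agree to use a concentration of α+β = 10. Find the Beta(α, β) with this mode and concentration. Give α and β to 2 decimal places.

For α,β > 1 the Beta mode is (α−1)/(α+β−2). With α+β = 10, the mode is (α−1)/8.
Set (α−1)/8 = 0.52 → α = 1 + 0.52·8 = 5.16.
β = 10 − α = 4.84.

α = 5.16, β = 4.84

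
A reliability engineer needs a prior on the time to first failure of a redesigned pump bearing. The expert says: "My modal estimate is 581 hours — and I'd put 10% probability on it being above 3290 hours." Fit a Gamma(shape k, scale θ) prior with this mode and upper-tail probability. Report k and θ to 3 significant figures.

Gamma(k,θ) with k>1 has mode (k−1)θ, so θ = 581/(k−1).
Need P(X < 3290) = 0.9 with θ tied to k this way. Start at k = 2, θ = 581: P(X<3290) ≈ 0.977.
Too high — lower k to spread out. Iterating converges to k ≈ 1.57.
Then θ = 581/(1.57−1) ≈ 1020.

k ≈ 1.57, θ ≈ 1020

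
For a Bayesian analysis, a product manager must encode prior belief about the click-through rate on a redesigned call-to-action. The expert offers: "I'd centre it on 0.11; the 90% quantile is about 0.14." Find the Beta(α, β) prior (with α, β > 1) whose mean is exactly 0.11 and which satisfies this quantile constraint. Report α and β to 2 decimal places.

α ≈ 20.64, β ≈ 166.99

With mean 0.11 fixed, write α = 0.11s, β = 0.89s where s = α+β.
Need P(θ < 0.14) = 0.9 under Beta(0.11s, 0.89s). Normal approximation: (q−m)/√(m(1−m)/s) ≈ z_{0.9} = 1.28, so s ≈ 0.11·0.89·(1.28)²/(0.14−0.11)² = 178.7.
At s = 178.7: P(θ<0.14) ≈ 0.895. Adjusting to match 0.9 gives s ≈ 187.63.
So α = 0.11·187.63 ≈ 20.64, β = 0.89·187.63 ≈ 166.99.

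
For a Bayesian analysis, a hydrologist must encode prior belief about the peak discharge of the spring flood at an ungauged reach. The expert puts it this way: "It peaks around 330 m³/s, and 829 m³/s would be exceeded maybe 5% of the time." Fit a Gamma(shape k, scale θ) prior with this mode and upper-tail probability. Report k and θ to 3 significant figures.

k ≈ 4.2, θ ≈ 103

Gamma(k,θ) with k>1 has mode (k−1)θ, so θ = 330/(k−1).
Need P(X < 829) = 0.95 with θ tied to k this way. Start at k = 2, θ = 330: P(X<829) ≈ 0.715.
Too low — raise k to concentrate. Iterating converges to k ≈ 4.2.
Then θ = 330/(4.2−1) ≈ 103.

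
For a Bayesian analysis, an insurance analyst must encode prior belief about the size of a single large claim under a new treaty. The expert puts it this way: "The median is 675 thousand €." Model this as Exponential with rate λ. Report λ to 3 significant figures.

Exponential median = ln 2 / λ, so λ = ln 2 / 675.0 = 0.00103.

λ ≈ 0.00103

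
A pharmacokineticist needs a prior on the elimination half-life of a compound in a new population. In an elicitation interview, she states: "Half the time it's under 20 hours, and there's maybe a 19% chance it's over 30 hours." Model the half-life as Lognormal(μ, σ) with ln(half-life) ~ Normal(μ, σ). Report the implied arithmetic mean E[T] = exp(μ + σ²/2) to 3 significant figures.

If T ~ Lognormal(μ,σ) then ln T ~ Normal(μ,σ), so the p-quantile of ln T is μ + z_p·σ.
ln(20) = 2.996 and ln(30) = 3.401; z_{0.5} = 0, z_{0.81} = 0.8779.
σ = (3.401 − 2.996)/(0.8779 − (0)) = 0.462.
μ = 2.996 − (0)·0.462 = 2.996.
E[T] = exp(μ + σ²/2) = exp(2.996 + 0.1067) = 22.3 hours.

E[T] ≈ 22.3 hours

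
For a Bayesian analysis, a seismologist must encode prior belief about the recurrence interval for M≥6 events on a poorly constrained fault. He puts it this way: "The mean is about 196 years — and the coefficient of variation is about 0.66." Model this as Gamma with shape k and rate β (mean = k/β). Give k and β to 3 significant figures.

For Gamma(k, rate β): mean = k/β, variance = k/β², so CV = 1/√k.
CV = 0.66, hence k = 1/CV² = 2.3.
Then β = k/mean = 2.3/196 = 0.0117.

k ≈ 2.3, β ≈ 0.0117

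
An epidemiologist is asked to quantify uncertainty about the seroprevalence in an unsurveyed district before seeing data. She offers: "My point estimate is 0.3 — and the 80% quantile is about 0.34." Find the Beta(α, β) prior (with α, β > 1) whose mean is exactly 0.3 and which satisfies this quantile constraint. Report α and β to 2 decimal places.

α ≈ 27.27, β ≈ 63.64

With mean 0.3 fixed, write α = 0.3s, β = 0.7s where s = α+β.
Need P(θ < 0.34) = 0.8 under Beta(0.3s, 0.7s). Normal approximation: (q−m)/√(m(1−m)/s) ≈ z_{0.8} = 0.842, so s ≈ 0.3·0.7·(0.842)²/(0.34−0.3)² = 93.0.
At s = 93.0: P(θ<0.34) ≈ 0.802. Adjusting to match 0.8 gives s ≈ 90.91.
So α = 0.3·90.91 ≈ 27.27, β = 0.7·90.91 ≈ 63.64.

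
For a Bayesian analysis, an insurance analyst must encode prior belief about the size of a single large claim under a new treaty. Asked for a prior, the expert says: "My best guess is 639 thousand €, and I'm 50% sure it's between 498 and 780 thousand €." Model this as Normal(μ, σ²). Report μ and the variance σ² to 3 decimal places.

μ = 639.000, σ² = 43700.612

A symmetric 50% interval runs μ ± z·σ with z = 0.6745.
Half-width = 141, so σ = 141/0.6745 = 209.0469 and σ² = 43700.612.
μ is the stated best guess, 639.000.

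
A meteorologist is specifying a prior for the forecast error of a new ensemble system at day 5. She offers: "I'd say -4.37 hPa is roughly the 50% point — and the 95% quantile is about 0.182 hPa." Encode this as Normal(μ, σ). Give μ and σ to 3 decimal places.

μ = -4.370, σ = 2.767

The p-quantile of Normal(μ,σ) is μ + z_p·σ, with z_{0.5} = 0 and z_{0.95} = 1.645.
Eliminate σ: μ = (z₂·x₁ − z₁·x₂)/(z₂ − z₁) = (1.645·-4.37 − (0)·0.182)/1.645 = -4.370.
Then σ = (x₂ − x₁)/(z₂ − z₁) = (0.182 − -4.37)/1.645 = 2.767.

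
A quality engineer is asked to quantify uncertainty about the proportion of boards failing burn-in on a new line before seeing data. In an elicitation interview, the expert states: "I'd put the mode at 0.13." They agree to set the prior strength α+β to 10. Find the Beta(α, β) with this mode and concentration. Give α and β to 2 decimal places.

For α,β > 1 the Beta mode is (α−1)/(α+β−2). With α+β = 10, the mode is (α−1)/8.
Set (α−1)/8 = 0.13 → α = 1 + 0.13·8 = 2.04.
β = 10 − α = 7.96.

α = 2.04, β = 7.96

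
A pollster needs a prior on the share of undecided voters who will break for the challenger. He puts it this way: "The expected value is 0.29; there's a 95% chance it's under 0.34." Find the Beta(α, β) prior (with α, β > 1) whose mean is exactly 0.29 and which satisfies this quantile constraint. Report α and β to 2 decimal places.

α ≈ 67.07, β ≈ 164.21

With mean 0.29 fixed, write α = 0.29s, β = 0.71s where s = α+β.
Need P(θ < 0.34) = 0.95 under Beta(0.29s, 0.71s). Normal approximation: (q−m)/√(m(1−m)/s) ≈ z_{0.95} = 1.64, so s ≈ 0.29·0.71·(1.64)²/(0.34−0.29)² = 222.8.
At s = 222.8: P(θ<0.34) ≈ 0.947. Adjusting to match 0.95 gives s ≈ 231.28.
So α = 0.29·231.28 ≈ 67.07, β = 0.71·231.28 ≈ 164.21.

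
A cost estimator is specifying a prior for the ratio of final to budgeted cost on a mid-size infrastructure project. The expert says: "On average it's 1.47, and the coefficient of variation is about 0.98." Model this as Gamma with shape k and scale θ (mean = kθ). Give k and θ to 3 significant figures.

For Gamma(k, scale θ): mean = kθ, variance = kθ², so CV = 1/√k.
CV = 0.98, hence k = 1/CV² = 1.04.
Then θ = mean/k = 1.47/1.04 = 1.41.

k ≈ 1.04, θ ≈ 1.41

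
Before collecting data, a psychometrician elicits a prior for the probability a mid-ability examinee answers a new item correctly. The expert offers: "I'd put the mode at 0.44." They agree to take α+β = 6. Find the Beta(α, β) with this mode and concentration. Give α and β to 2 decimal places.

For α,β > 1 the Beta mode is (α−1)/(α+β−2). With α+β = 6, the mode is (α−1)/4.
Set (α−1)/4 = 0.44 → α = 1 + 0.44·4 = 2.76.
β = 6 − α = 3.24.

α = 2.76, β = 3.24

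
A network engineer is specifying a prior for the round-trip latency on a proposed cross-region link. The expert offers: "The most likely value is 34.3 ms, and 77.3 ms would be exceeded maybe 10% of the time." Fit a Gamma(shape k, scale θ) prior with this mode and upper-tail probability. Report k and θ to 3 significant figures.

Gamma(k,θ) with k>1 has mode (k−1)θ, so θ = 34.3/(k−1).
Need P(X < 77.3) = 0.9 with θ tied to k this way. Start at k = 2, θ = 34.3: P(X<77.3) ≈ 0.658.
Too low — raise k to concentrate. Iterating converges to k ≈ 3.91.
Then θ = 34.3/(3.91−1) ≈ 11.8.

k ≈ 3.91, θ ≈ 11.8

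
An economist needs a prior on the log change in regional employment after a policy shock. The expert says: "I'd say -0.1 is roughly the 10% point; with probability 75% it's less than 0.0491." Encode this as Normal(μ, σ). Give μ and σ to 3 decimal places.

For Normal(μ,σ), the p-quantile is μ + z_p·σ. Here z_{0.1} = -1.282, z_{0.75} = 0.6745.
So -0.1 = μ − 1.282σ and 0.0491 = μ + 0.6745σ.
Subtracting: σ = (0.0491 − -0.1)/(0.6745 − (-1.282)) = 0.076.
Then μ = -0.1 − (-1.282)·0.076 = -0.002.

μ = -0.002, σ = 0.076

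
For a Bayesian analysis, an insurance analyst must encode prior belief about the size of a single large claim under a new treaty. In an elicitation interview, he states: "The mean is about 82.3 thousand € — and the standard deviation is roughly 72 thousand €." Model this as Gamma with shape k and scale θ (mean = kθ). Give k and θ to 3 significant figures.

k ≈ 1.31, θ ≈ 63

For Gamma(k, scale θ): mean = kθ, variance = kθ², so CV = 1/√k.
CV = SD/mean = 72/82.3 = 0.8748, hence k = 1/CV² = 1.31.
Then θ = mean/k = 82.3/1.31 = 63.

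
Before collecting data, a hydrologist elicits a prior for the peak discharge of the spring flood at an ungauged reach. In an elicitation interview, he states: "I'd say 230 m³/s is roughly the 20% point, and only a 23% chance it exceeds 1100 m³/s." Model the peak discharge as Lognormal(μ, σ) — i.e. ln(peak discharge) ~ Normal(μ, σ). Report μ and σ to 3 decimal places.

If T ~ Lognormal(μ,σ) then ln T ~ Normal(μ,σ), so the p-quantile of ln T is μ + z_p·σ.
ln(230) = 5.438 and ln(1100) = 7.003; z_{0.2} = -0.8416, z_{0.77} = 0.7388.
σ = (7.003 − 5.438)/(0.7388 − (-0.8416)) = 0.990.
μ = 5.438 − (-0.8416)·0.990 = 6.271.

μ ≈ 6.271, σ ≈ 0.990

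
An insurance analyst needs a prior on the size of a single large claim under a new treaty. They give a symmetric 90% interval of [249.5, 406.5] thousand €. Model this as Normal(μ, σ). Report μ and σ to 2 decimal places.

μ = 328.00, σ = 47.72

A symmetric 90% interval runs μ ± z·σ with z = 1.645.
Half-width = 78.5, so σ = 78.5/1.645 = 47.72.
μ is the interval midpoint, 328.00.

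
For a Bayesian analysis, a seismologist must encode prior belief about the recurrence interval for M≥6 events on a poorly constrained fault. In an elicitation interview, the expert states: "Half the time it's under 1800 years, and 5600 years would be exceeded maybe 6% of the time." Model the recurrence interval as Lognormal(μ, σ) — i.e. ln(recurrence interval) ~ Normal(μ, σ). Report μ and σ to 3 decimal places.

μ ≈ 7.496, σ ≈ 0.730

If T ~ Lognormal(μ,σ) then ln T ~ Normal(μ,σ), so the p-quantile of ln T is μ + z_p·σ.
ln(1800) = 7.496 and ln(5600) = 8.631; z_{0.5} = 0, z_{0.94} = 1.555.
σ = (8.631 − 7.496)/(1.555 − (0)) = 0.730.
μ = 7.496 − (0)·0.730 = 7.496.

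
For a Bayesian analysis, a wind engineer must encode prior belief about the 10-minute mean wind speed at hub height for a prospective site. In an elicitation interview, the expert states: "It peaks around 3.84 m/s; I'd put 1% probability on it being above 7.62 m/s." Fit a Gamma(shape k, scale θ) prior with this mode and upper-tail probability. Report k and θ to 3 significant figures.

Gamma(k,θ) with k>1 has mode (k−1)θ, so θ = 3.84/(k−1).
Need P(X < 7.62) = 0.99 with θ tied to k this way. Start at k = 2, θ = 3.84: P(X<7.62) ≈ 0.590.
Too low — raise k to concentrate. Iterating converges to k ≈ 11.5.
Then θ = 3.84/(11.5−1) ≈ 0.367.

k ≈ 11.5, θ ≈ 0.367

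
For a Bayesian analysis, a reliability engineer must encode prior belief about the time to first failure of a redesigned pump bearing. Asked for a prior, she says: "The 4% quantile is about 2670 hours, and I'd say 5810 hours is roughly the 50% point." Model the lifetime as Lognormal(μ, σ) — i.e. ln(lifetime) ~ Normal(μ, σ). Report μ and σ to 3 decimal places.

If T ~ Lognormal(μ,σ) then ln T ~ Normal(μ,σ), so the p-quantile of ln T is μ + z_p·σ.
ln(2670) = 7.89 and ln(5810) = 8.667; z_{0.04} = -1.751, z_{0.5} = 0.
σ = (8.667 − 7.89)/(0 − (-1.751)) = 0.444.
μ = 7.89 − (-1.751)·0.444 = 8.667.

μ ≈ 8.667, σ ≈ 0.444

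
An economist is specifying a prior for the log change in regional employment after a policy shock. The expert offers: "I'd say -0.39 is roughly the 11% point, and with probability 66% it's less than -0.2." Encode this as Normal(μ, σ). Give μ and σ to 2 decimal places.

For Normal(μ,σ), the p-quantile is μ + z_p·σ. Here z_{0.11} = -1.227, z_{0.66} = 0.4125.
So -0.39 = μ − 1.227σ and -0.2 = μ + 0.4125σ.
Subtracting: σ = (-0.2 − -0.39)/(0.4125 − (-1.227)) = 0.12.
Then μ = -0.39 − (-1.227)·0.12 = -0.25.

μ = -0.25, σ = 0.12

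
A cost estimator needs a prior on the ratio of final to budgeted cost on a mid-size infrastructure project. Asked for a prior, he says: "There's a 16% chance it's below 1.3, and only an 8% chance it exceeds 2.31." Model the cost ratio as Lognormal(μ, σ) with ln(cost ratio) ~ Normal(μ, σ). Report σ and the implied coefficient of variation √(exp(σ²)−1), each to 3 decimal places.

If T ~ Lognormal(μ,σ) then ln T ~ Normal(μ,σ), so the p-quantile of ln T is μ + z_p·σ.
ln(1.3) = 0.2624 and ln(2.31) = 0.8372; z_{0.16} = -0.9945, z_{0.92} = 1.405.
σ = (0.8372 − 0.2624)/(1.405 − (-0.9945)) = 0.240.
μ = 0.2624 − (-0.9945)·0.240 = 0.501.
CV = √(exp(σ²)−1) = √(exp(0.0574)−1) = 0.243.

σ ≈ 0.240, CV ≈ 0.243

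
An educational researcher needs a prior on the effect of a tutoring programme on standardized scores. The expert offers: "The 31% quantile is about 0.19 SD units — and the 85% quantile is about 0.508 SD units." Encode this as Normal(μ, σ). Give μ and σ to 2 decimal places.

The p-quantile of Normal(μ,σ) is μ + z_p·σ, with z_{0.31} = -0.4959 and z_{0.85} = 1.036.
Eliminate σ: μ = (z₂·x₁ − z₁·x₂)/(z₂ − z₁) = (1.036·0.19 − (-0.4959)·0.508)/1.532 = 0.29.
Then σ = (x₂ − x₁)/(z₂ − z₁) = (0.508 − 0.19)/1.532 = 0.21.

μ = 0.29, σ = 0.21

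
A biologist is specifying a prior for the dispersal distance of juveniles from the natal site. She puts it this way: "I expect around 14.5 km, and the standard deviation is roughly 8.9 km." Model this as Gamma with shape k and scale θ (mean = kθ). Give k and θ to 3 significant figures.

For Gamma(k, scale θ): mean = kθ, variance = kθ², so CV = 1/√k.
CV = SD/mean = 8.9/14.5 = 0.6138, hence k = 1/CV² = 2.65.
Then θ = mean/k = 14.5/2.65 = 5.46.

k ≈ 2.65, θ ≈ 5.46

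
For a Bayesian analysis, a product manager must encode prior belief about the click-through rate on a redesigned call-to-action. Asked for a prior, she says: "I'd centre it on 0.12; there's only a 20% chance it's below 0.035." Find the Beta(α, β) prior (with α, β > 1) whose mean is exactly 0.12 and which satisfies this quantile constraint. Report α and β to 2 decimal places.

With mean 0.12 fixed, write α = 0.12s, β = 0.88s where s = α+β.
Need P(θ < 0.035) = 0.2 under Beta(0.12s, 0.88s). Normal approximation: (q−m)/√(m(1−m)/s) ≈ z_{0.2} = -0.842, so s ≈ 0.12·0.88·(-0.842)²/(0.035−0.12)² = 10.4.
At s = 10.4: P(θ<0.035) ≈ 0.186. Adjusting to match 0.2 gives s ≈ 9.66.
So α = 0.12·9.66 ≈ 1.16, β = 0.88·9.66 ≈ 8.50.

α ≈ 1.16, β ≈ 8.50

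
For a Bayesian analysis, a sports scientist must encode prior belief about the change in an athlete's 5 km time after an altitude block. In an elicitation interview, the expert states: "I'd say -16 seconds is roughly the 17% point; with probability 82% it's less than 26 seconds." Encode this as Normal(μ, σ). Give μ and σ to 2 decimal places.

μ = 5.44, σ = 22.47

For Normal(μ,σ), the p-quantile is μ + z_p·σ. Here z_{0.17} = -0.9542, z_{0.82} = 0.9154.
So -16 = μ − 0.9542σ and 26 = μ + 0.9154σ.
Subtracting: σ = (26 − -16)/(0.9154 − (-0.9542)) = 22.47.
Then μ = -16 − (-0.9542)·22.47 = 5.44.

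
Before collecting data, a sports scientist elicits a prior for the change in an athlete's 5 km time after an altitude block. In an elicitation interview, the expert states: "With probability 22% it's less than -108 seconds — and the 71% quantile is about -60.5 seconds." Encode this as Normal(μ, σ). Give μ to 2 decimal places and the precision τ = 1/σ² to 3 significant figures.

μ = -80.33, τ = 0.000779

For Normal(μ,σ), the p-quantile is μ + z_p·σ. Here z_{0.22} = -0.7722, z_{0.71} = 0.5534.
So -108 = μ − 0.7722σ and -60.5 = μ + 0.5534σ.
Subtracting: σ = (-60.5 − -108)/(0.5534 − (-0.7722)) = 35.83.
Then μ = -108 − (-0.7722)·35.83 = -80.33.
Precision τ = 1/σ² = 1/35.83² = 0.000779.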